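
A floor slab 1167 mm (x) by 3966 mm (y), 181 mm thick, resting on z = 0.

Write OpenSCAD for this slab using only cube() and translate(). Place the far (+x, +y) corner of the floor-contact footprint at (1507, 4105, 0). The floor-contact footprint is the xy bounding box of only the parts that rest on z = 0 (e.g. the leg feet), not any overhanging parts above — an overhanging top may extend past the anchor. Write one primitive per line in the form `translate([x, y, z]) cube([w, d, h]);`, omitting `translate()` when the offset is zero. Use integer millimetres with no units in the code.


translate([340, 139, 0]) cube([1167, 3966, 181]);


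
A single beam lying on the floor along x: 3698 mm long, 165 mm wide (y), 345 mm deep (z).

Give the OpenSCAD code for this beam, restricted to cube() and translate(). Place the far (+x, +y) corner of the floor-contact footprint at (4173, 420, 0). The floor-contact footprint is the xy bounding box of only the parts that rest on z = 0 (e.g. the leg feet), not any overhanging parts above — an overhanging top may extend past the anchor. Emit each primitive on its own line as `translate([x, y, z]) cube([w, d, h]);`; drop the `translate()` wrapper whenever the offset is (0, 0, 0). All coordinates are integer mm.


translate([475, 255, 0]) cube([3698, 165, 345]);


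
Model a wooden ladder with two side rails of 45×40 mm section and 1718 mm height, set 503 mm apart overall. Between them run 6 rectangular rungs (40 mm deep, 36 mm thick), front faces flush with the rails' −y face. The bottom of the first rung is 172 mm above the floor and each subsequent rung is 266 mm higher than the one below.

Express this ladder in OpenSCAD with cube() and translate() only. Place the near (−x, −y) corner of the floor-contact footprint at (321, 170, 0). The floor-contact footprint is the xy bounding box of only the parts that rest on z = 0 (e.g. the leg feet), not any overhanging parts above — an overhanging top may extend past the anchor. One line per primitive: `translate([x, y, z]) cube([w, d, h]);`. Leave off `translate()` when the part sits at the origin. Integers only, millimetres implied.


// rung span = 503 - 2*45 = 413
// rung[k] z = 172 + k*266
translate([321, 170, 0]) cube([45, 40, 1718]);
translate([779, 170, 0]) cube([45, 40, 1718]);
translate([366, 170, 172]) cube([413, 40, 36]);
translate([366, 170, 438]) cube([413, 40, 36]);
translate([366, 170, 704]) cube([413, 40, 36]);
translate([366, 170, 970]) cube([413, 40, 36]);
translate([366, 170, 1236]) cube([413, 40, 36]);
translate([366, 170, 1502]) cube([413, 40, 36]);


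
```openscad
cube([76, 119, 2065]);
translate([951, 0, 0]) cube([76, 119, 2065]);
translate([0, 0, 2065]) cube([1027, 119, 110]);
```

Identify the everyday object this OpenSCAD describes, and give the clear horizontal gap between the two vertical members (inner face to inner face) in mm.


A door frame. The clear opening width is 875 mm.

Two 2065 mm tall posts with a header on top — a door frame. The left jamb is 76 mm wide at x = 0; the right jamb starts at x = 951. The clear opening is 951 − 76 = 875 mm.


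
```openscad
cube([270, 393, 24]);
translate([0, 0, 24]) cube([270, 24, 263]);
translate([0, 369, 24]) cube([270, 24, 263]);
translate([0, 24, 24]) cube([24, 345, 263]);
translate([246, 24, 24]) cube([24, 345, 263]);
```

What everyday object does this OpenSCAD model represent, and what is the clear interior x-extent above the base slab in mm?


An open box. The internal width is 222 mm.

A 270×393 base slab with four walls standing on it — an open box. The base is 270 mm wide and the walls are 24 mm thick, so the internal width is 270 − 2 × 24 = 222 mm.


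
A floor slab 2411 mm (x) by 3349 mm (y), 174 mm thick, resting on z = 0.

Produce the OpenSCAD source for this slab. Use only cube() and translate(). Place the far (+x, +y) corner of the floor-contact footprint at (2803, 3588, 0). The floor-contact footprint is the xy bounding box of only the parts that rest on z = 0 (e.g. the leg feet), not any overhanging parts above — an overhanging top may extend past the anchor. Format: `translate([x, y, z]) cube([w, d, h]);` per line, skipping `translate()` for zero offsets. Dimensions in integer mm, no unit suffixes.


translate([392, 239, 0]) cube([2411, 3349, 174]);


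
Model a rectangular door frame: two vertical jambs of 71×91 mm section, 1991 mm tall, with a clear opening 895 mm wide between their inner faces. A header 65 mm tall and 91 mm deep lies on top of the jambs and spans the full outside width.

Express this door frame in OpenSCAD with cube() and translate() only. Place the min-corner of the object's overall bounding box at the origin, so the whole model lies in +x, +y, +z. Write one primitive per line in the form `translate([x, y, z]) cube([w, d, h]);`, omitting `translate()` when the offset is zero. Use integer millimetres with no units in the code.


cube([71, 91, 1991]);
translate([966, 0, 0]) cube([71, 91, 1991]);
translate([0, 0, 1991]) cube([1037, 91, 65]);


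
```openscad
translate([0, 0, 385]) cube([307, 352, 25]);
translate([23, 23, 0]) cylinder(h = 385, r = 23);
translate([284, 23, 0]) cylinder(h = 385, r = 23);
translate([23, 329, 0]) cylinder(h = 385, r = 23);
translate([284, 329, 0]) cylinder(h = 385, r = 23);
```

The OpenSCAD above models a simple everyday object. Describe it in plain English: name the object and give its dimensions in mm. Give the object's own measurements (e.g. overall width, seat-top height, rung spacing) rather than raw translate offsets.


A simple wooden stool: a rectangular seat 307 mm (x) by 352 mm (y), 25 mm thick, top face at z = 410 mm, on four round legs, each 46 mm in diameter. The legs rest on z = 0, each leg's axis is inset half a diameter from the nearest pair of seat edges (so the leg's bounding box is flush with the corner).


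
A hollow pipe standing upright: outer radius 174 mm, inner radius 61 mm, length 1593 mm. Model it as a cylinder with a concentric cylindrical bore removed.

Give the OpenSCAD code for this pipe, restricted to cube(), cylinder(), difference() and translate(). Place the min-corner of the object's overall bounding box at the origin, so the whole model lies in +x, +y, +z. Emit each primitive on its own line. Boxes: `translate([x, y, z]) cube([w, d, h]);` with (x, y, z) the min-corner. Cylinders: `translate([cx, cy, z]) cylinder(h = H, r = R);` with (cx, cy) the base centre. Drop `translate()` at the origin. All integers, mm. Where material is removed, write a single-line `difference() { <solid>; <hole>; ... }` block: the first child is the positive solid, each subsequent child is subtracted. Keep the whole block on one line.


difference() { translate([174, 174, 0]) cylinder(h = 1593, r = 174); translate([174, 174, 0]) cylinder(h = 1593, r = 61); }


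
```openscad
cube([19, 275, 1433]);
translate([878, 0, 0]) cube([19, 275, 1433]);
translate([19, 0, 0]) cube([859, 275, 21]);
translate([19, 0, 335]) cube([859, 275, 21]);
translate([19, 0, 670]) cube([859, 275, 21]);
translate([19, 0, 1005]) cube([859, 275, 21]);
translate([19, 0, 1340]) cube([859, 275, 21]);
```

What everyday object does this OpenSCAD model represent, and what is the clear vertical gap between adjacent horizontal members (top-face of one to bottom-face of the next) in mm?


A bookshelf. The clear shelf gap is 314 mm.

Two tall side panels with 5 horizontal boards between them — a bookshelf. The first two shelf undersides are at z = 0 and z = 335; with shelf thickness 21, the clear gap is 335 − 0 − 21 = 314 mm.


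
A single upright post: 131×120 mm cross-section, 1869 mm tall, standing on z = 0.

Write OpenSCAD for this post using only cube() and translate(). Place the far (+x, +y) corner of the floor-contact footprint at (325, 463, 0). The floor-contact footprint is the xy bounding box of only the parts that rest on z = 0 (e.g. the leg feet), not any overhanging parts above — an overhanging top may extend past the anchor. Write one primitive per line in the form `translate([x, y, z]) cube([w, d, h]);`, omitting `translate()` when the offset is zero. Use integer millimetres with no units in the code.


translate([194, 343, 0]) cube([131, 120, 1869]);


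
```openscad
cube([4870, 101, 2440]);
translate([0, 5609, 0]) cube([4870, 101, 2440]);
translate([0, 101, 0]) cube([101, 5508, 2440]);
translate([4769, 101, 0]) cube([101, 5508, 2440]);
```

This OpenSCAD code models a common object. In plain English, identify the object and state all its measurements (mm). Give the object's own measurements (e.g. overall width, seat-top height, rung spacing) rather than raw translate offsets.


The wall frame of a small rectangular building: four walls, each 2440 mm tall and 101 mm thick, enclosing a footprint 4870 mm (x) by 5710 mm (y) outside-to-outside, with no floor or roof. The front and back walls (the −y and +y sides) span the full width; the two side walls fit between them.


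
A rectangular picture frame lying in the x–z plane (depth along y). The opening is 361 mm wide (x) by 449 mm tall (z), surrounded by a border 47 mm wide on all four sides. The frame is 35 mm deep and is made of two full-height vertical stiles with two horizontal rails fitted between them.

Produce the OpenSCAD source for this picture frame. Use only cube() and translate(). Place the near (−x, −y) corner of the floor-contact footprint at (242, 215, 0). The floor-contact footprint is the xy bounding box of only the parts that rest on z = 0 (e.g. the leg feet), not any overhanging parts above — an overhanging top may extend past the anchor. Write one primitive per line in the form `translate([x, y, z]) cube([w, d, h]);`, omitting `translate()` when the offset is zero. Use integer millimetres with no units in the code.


translate([242, 215, 0]) cube([47, 35, 543]);
translate([650, 215, 0]) cube([47, 35, 543]);
translate([289, 215, 0]) cube([361, 35, 47]);
translate([289, 215, 496]) cube([361, 35, 47]);


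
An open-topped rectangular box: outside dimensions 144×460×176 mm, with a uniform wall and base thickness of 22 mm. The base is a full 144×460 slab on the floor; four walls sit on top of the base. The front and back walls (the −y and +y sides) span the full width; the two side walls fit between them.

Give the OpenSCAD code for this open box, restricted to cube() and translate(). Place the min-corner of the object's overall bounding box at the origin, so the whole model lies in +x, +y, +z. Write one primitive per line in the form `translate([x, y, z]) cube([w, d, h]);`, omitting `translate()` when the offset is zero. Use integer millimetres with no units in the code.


cube([144, 460, 22]);
translate([0, 0, 22]) cube([144, 22, 154]);
translate([0, 438, 22]) cube([144, 22, 154]);
translate([0, 22, 22]) cube([22, 416, 154]);
translate([122, 22, 22]) cube([22, 416, 154]);


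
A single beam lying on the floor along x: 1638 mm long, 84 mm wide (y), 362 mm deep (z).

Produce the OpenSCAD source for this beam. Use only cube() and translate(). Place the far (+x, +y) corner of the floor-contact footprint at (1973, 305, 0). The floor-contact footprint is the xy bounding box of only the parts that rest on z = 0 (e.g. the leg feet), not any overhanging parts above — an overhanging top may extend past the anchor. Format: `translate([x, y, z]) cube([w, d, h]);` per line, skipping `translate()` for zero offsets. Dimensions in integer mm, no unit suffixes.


translate([335, 221, 0]) cube([1638, 84, 362]);


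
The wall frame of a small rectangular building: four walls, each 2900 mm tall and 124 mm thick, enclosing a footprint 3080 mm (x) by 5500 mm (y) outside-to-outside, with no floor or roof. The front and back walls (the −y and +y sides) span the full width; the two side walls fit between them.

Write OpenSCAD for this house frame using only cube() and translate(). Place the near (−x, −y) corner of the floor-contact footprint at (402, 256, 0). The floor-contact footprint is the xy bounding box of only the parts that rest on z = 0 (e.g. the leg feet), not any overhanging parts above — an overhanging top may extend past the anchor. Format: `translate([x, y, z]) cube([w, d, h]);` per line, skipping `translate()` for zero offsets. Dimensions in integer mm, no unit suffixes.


translate([402, 256, 0]) cube([3080, 124, 2900]);
translate([402, 5632, 0]) cube([3080, 124, 2900]);
translate([402, 380, 0]) cube([124, 5252, 2900]);
translate([3358, 380, 0]) cube([124, 5252, 2900]);


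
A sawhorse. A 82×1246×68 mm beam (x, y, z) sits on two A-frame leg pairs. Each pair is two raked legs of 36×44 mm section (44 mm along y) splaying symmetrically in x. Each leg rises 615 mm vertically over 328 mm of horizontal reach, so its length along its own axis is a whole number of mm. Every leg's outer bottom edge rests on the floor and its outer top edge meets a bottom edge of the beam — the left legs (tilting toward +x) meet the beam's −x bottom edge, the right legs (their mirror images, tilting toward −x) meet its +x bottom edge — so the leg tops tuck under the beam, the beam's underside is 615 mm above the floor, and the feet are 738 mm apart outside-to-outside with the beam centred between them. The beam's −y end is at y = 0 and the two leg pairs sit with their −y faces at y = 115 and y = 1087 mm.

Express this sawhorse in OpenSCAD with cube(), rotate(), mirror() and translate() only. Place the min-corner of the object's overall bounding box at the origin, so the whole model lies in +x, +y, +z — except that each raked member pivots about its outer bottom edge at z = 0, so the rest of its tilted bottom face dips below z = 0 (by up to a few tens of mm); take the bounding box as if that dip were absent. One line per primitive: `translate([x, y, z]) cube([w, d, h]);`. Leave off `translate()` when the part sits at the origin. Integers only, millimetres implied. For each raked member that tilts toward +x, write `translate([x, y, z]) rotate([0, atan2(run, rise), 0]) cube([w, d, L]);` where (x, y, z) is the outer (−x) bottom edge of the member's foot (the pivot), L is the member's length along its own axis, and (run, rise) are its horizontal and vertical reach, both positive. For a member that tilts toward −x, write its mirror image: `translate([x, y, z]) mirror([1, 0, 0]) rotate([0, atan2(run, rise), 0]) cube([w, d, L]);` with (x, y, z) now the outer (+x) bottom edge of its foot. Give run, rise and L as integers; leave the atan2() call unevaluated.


// leg length = √(328² + 615²) = 697
// right-leg outer foot x = 2·328 + 82 = 738
// beam min-corner = (328, 0, 615)
translate([328, 0, 615]) cube([82, 1246, 68]);
translate([0, 115, 0]) rotate([0, atan2(328, 615), 0]) cube([36, 44, 697]);
translate([738, 115, 0]) mirror([1, 0, 0]) rotate([0, atan2(328, 615), 0]) cube([36, 44, 697]);
translate([0, 1087, 0]) rotate([0, atan2(328, 615), 0]) cube([36, 44, 697]);
translate([738, 1087, 0]) mirror([1, 0, 0]) rotate([0, atan2(328, 615), 0]) cube([36, 44, 697]);


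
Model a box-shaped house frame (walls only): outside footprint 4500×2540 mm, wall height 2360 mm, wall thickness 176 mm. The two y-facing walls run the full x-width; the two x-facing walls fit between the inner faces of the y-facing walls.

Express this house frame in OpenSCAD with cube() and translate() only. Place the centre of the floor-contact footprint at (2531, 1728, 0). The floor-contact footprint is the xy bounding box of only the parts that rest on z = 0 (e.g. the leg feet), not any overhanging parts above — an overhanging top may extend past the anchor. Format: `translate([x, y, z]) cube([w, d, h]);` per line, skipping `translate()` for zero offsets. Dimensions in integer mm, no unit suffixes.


translate([281, 458, 0]) cube([4500, 176, 2360]);
translate([281, 2822, 0]) cube([4500, 176, 2360]);
translate([281, 634, 0]) cube([176, 2188, 2360]);
translate([4605, 634, 0]) cube([176, 2188, 2360]);


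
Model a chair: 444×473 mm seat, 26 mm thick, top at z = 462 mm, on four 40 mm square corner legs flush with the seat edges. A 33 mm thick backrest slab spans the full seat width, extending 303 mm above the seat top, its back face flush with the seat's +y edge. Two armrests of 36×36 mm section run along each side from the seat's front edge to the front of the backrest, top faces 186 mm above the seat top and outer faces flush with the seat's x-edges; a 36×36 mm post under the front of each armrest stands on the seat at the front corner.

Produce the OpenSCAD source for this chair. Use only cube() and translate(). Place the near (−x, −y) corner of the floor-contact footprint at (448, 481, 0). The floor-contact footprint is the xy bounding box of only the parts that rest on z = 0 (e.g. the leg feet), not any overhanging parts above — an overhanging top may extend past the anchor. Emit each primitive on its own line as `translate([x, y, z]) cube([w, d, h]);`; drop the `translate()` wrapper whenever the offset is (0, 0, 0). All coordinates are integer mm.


// leg_h = 462 - 26 = 436
// arm post h = 186 - 36 = 150
translate([448, 481, 436]) cube([444, 473, 26]);
translate([448, 481, 0]) cube([40, 40, 436]);
translate([852, 481, 0]) cube([40, 40, 436]);
translate([448, 914, 0]) cube([40, 40, 436]);
translate([852, 914, 0]) cube([40, 40, 436]);
translate([448, 921, 462]) cube([444, 33, 303]);
translate([448, 481, 612]) cube([36, 440, 36]);
translate([856, 481, 612]) cube([36, 440, 36]);
translate([448, 481, 462]) cube([36, 36, 150]);
translate([856, 481, 462]) cube([36, 36, 150]);


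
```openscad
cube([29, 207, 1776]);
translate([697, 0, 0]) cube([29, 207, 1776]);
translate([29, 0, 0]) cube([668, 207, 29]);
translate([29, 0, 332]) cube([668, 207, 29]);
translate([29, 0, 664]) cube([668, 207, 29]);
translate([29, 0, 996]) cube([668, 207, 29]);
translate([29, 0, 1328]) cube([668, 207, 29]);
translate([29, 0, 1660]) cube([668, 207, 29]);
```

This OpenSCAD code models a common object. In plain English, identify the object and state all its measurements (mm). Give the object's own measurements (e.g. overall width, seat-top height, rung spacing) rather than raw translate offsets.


An open bookshelf. Two side panels, each 29 mm thick, 207 mm deep and 1776 mm tall, stand 726 mm apart (outside-to-outside). Between them sit 6 shelves, each 29 mm thick and 207 mm deep, spanning the full gap between the sides. The bottom shelf rests on the floor (its underside at z = 0) and the clear gap between one shelf's top and the next shelf's underside is 303 mm.


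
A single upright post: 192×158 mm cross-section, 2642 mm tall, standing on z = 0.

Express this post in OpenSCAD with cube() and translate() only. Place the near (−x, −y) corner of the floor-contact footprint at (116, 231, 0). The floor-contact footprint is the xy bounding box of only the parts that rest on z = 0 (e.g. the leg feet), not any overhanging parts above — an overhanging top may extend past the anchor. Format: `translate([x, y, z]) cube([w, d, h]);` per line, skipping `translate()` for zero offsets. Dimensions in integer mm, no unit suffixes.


translate([116, 231, 0]) cube([192, 158, 2642]);


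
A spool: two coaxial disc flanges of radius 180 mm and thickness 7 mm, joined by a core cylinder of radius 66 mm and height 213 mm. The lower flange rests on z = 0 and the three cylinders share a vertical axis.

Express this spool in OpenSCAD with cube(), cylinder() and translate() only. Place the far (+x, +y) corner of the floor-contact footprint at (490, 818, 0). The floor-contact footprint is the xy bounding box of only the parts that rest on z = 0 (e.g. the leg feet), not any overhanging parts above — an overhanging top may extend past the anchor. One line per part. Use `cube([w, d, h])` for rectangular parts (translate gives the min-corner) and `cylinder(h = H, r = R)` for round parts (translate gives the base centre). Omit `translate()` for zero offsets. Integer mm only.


translate([310, 638, 0]) cylinder(h = 7, r = 180);
translate([310, 638, 7]) cylinder(h = 213, r = 66);
translate([310, 638, 220]) cylinder(h = 7, r = 180);


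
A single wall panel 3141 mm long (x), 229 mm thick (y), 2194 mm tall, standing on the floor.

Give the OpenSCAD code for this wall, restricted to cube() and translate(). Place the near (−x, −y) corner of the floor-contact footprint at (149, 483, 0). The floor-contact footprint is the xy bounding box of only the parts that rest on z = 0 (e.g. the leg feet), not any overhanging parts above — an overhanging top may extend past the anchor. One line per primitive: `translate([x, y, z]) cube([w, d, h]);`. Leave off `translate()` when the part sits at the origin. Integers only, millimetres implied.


translate([149, 483, 0]) cube([3141, 229, 2194]);


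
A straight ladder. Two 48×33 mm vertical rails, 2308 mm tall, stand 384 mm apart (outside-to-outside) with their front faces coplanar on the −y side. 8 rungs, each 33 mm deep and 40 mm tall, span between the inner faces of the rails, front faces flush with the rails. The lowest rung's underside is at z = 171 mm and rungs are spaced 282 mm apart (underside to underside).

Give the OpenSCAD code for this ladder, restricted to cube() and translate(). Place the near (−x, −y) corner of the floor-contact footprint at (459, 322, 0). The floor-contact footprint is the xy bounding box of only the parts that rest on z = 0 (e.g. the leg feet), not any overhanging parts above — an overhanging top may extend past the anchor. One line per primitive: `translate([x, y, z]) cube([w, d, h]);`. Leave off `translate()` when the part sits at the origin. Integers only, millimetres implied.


// rung span = 384 - 2*48 = 288
// rung[k] z = 171 + k*282
translate([459, 322, 0]) cube([48, 33, 2308]);
translate([795, 322, 0]) cube([48, 33, 2308]);
translate([507, 322, 171]) cube([288, 33, 40]);
translate([507, 322, 453]) cube([288, 33, 40]);
translate([507, 322, 735]) cube([288, 33, 40]);
translate([507, 322, 1017]) cube([288, 33, 40]);
translate([507, 322, 1299]) cube([288, 33, 40]);
translate([507, 322, 1581]) cube([288, 33, 40]);
translate([507, 322, 1863]) cube([288, 33, 40]);
translate([507, 322, 2145]) cube([288, 33, 40]);


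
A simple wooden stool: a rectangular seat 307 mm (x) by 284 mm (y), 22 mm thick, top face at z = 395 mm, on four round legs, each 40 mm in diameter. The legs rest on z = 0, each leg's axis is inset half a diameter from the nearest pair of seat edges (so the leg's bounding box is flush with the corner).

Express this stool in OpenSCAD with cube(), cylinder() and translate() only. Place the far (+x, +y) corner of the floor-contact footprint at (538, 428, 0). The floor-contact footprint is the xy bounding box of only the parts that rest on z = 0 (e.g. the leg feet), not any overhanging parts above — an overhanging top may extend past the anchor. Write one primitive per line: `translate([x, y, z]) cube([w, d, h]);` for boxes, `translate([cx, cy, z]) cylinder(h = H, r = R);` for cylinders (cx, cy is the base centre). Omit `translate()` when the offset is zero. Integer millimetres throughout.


// leg_h = 395 - 22 = 373
translate([231, 144, 373]) cube([307, 284, 22]);
translate([251, 164, 0]) cylinder(h = 373, r = 20);
translate([518, 164, 0]) cylinder(h = 373, r = 20);
translate([251, 408, 0]) cylinder(h = 373, r = 20);
translate([518, 408, 0]) cylinder(h = 373, r = 20);


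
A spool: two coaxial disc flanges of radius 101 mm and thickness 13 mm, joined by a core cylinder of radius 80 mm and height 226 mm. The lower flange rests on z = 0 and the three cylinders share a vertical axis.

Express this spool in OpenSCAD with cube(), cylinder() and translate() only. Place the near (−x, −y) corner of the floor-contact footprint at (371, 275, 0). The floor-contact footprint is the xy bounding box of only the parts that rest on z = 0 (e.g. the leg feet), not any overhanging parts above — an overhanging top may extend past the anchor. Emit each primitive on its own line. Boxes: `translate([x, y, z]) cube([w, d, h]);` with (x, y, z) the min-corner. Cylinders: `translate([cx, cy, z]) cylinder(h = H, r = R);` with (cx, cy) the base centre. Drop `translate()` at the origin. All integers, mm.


translate([472, 376, 0]) cylinder(h = 13, r = 101);
translate([472, 376, 13]) cylinder(h = 226, r = 80);
translate([472, 376, 239]) cylinder(h = 13, r = 101);


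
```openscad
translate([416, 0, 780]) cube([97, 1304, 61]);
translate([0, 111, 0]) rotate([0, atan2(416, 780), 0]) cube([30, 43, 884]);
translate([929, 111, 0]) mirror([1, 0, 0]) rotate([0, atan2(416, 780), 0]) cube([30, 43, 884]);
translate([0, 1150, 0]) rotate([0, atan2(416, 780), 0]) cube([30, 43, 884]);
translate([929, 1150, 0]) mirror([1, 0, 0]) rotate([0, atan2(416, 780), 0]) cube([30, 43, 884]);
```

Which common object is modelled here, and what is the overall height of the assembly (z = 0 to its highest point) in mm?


A sawhorse. The overall height is 841 mm.

A beam across two mirrored pairs of raked legs — a sawhorse. The beam's underside is at z = 780 (matching the legs' vertical rise in atan2(416, 780)) and the beam is 61 mm tall, so its top is at 780 + 61 = 841 mm. The raked legs top out at the beam's underside, so that is the highest point.


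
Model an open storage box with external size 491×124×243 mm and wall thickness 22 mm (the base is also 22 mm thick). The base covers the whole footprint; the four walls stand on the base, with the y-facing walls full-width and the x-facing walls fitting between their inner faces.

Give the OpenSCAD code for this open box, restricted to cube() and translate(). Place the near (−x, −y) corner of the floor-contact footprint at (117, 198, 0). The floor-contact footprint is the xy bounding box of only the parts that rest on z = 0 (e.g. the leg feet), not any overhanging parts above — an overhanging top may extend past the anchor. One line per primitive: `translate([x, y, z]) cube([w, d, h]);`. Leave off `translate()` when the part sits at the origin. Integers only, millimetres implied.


translate([117, 198, 0]) cube([491, 124, 22]);
translate([117, 198, 22]) cube([491, 22, 221]);
translate([117, 300, 22]) cube([491, 22, 221]);
translate([117, 220, 22]) cube([22, 80, 221]);
translate([586, 220, 22]) cube([22, 80, 221]);


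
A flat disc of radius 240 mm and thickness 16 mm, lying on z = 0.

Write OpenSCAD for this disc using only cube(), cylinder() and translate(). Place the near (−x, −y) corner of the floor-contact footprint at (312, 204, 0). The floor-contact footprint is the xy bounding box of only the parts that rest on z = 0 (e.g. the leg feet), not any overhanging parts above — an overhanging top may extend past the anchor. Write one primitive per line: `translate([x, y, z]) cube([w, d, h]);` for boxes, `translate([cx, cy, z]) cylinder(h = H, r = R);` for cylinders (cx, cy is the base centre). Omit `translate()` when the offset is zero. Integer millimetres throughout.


translate([552, 444, 0]) cylinder(h = 16, r = 240);


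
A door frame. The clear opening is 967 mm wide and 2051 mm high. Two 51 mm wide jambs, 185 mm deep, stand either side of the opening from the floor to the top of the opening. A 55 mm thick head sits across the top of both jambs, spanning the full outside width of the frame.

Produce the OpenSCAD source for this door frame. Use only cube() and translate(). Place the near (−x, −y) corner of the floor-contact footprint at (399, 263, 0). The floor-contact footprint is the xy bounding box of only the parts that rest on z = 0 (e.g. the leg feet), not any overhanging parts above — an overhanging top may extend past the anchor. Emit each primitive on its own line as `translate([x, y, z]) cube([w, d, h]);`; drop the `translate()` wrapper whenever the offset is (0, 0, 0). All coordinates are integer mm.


translate([399, 263, 0]) cube([51, 185, 2051]);
translate([1417, 263, 0]) cube([51, 185, 2051]);
translate([399, 263, 2051]) cube([1069, 185, 55]);


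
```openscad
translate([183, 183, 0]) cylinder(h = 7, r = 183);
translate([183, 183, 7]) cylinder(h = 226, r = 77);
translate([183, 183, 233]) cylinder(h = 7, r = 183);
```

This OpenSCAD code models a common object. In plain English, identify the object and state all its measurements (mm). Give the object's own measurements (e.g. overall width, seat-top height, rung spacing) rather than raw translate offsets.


A spool: two coaxial disc flanges of radius 183 mm and thickness 7 mm, joined by a core cylinder of radius 77 mm and height 226 mm. The lower flange rests on z = 0 and the three cylinders share a vertical axis.


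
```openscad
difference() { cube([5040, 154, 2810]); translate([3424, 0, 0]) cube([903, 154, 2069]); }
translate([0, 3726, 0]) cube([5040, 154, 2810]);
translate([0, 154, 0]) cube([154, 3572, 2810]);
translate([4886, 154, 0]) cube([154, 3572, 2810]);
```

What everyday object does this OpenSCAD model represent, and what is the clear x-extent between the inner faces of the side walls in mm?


A single room. The interior width is 4732 mm.

Four walls enclosing a rectangle with a door in the front wall — a room. Outside width 5040 minus two 154 mm walls gives 4732 mm.


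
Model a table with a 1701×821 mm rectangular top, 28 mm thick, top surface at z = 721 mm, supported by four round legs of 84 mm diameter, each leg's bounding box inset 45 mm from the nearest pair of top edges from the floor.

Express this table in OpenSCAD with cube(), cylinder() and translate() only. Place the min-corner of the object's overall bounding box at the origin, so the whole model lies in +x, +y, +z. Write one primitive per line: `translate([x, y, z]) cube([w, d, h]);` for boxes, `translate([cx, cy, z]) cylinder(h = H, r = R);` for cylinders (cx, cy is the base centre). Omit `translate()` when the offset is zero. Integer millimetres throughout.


// leg_h = 721 - 28 = 693
translate([0, 0, 693]) cube([1701, 821, 28]);
translate([87, 87, 0]) cylinder(h = 693, r = 42);
translate([1614, 87, 0]) cylinder(h = 693, r = 42);
translate([87, 734, 0]) cylinder(h = 693, r = 42);
translate([1614, 734, 0]) cylinder(h = 693, r = 42);


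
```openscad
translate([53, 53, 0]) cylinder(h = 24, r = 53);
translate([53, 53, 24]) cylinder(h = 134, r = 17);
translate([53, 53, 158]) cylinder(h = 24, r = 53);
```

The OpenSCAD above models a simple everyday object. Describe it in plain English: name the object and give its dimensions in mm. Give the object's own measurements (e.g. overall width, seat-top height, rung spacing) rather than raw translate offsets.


A spool: two coaxial disc flanges of radius 53 mm and thickness 24 mm, joined by a core cylinder of radius 17 mm and height 134 mm. The lower flange rests on z = 0 and the three cylinders share a vertical axis.


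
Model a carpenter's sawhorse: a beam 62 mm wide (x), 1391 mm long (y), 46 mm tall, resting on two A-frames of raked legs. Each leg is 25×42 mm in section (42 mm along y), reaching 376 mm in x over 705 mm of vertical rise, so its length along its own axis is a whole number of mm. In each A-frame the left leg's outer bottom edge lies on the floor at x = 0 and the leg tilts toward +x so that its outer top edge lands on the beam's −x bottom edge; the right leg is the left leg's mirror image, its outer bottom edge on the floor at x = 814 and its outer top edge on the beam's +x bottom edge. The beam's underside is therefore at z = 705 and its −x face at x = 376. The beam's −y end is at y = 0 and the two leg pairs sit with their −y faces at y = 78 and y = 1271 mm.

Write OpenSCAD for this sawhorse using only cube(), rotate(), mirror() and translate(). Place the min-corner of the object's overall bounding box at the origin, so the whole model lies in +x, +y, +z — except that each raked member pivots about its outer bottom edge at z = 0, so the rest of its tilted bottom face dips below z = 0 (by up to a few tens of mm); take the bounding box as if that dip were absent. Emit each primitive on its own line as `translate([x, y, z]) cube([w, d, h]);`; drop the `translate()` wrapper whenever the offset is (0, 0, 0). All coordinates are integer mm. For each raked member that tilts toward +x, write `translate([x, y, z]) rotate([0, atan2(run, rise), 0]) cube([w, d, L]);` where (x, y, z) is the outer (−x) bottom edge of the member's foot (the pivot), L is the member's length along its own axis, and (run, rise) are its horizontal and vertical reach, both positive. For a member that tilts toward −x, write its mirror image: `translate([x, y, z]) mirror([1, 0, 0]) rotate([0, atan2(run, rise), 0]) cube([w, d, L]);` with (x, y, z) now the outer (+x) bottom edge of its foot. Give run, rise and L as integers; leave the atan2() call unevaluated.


translate([376, 0, 705]) cube([62, 1391, 46]);
translate([0, 78, 0]) rotate([0, atan2(376, 705), 0]) cube([25, 42, 799]);
translate([814, 78, 0]) mirror([1, 0, 0]) rotate([0, atan2(376, 705), 0]) cube([25, 42, 799]);
translate([0, 1271, 0]) rotate([0, atan2(376, 705), 0]) cube([25, 42, 799]);
translate([814, 1271, 0]) mirror([1, 0, 0]) rotate([0, atan2(376, 705), 0]) cube([25, 42, 799]);


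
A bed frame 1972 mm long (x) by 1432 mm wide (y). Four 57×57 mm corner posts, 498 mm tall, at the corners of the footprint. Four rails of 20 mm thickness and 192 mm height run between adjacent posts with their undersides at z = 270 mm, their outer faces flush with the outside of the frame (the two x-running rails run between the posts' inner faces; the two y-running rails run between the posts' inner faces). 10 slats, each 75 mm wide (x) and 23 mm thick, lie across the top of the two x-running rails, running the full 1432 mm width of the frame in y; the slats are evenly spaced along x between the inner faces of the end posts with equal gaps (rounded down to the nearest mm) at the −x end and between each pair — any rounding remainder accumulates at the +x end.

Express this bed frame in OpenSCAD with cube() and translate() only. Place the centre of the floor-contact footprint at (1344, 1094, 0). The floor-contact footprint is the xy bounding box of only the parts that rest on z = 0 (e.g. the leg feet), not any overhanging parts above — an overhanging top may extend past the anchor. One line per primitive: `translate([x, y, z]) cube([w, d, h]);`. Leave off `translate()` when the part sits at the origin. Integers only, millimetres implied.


translate([358, 378, 0]) cube([57, 57, 498]);
translate([358, 1753, 0]) cube([57, 57, 498]);
translate([2273, 378, 0]) cube([57, 57, 498]);
translate([2273, 1753, 0]) cube([57, 57, 498]);
translate([415, 378, 270]) cube([1858, 20, 192]);
translate([415, 1790, 270]) cube([1858, 20, 192]);
translate([358, 435, 270]) cube([20, 1318, 192]);
translate([2310, 435, 270]) cube([20, 1318, 192]);
translate([515, 378, 462]) cube([75, 1432, 23]);
translate([690, 378, 462]) cube([75, 1432, 23]);
translate([865, 378, 462]) cube([75, 1432, 23]);
translate([1040, 378, 462]) cube([75, 1432, 23]);
translate([1215, 378, 462]) cube([75, 1432, 23]);
translate([1390, 378, 462]) cube([75, 1432, 23]);
translate([1565, 378, 462]) cube([75, 1432, 23]);
translate([1740, 378, 462]) cube([75, 1432, 23]);
translate([1915, 378, 462]) cube([75, 1432, 23]);
translate([2090, 378, 462]) cube([75, 1432, 23]);


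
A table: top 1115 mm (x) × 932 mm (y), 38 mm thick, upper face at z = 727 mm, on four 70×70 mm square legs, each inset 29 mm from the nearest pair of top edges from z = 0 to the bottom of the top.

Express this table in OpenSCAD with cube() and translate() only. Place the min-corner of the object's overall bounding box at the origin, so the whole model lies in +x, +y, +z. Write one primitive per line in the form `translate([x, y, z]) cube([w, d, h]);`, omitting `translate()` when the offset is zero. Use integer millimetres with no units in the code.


// leg_h = 727 - 38 = 689
translate([0, 0, 689]) cube([1115, 932, 38]);
translate([29, 29, 0]) cube([70, 70, 689]);
translate([1016, 29, 0]) cube([70, 70, 689]);
translate([29, 833, 0]) cube([70, 70, 689]);
translate([1016, 833, 0]) cube([70, 70, 689]);


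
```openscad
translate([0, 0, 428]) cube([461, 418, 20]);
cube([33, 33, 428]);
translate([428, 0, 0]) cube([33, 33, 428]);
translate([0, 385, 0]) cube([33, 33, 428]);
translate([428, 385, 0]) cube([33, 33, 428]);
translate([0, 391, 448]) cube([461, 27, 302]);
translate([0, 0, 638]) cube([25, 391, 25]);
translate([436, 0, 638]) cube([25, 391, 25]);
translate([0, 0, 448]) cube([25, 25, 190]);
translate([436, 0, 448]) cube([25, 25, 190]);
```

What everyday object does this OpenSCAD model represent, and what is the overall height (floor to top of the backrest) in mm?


A chair. The overall height is 750 mm.

A slab on four corner posts with a tall panel at the back — a chair. The seat slab sits at z = 428 with thickness 20, and the 302 mm backrest starts at the seat top, so the overall height is 428 + 20 + 302 = 750 mm.


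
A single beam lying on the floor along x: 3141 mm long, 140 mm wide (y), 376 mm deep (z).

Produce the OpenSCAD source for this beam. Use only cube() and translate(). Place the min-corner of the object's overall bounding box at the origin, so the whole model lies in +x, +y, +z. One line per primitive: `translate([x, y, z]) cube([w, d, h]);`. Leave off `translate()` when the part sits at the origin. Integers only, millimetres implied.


cube([3141, 140, 376]);


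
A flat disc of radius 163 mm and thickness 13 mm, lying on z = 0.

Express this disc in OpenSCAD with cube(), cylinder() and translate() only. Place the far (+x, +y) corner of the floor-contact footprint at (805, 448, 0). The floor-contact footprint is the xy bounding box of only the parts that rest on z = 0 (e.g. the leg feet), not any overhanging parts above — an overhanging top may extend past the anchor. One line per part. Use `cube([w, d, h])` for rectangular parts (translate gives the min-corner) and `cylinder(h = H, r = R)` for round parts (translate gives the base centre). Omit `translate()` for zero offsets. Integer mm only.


translate([642, 285, 0]) cylinder(h = 13, r = 163);


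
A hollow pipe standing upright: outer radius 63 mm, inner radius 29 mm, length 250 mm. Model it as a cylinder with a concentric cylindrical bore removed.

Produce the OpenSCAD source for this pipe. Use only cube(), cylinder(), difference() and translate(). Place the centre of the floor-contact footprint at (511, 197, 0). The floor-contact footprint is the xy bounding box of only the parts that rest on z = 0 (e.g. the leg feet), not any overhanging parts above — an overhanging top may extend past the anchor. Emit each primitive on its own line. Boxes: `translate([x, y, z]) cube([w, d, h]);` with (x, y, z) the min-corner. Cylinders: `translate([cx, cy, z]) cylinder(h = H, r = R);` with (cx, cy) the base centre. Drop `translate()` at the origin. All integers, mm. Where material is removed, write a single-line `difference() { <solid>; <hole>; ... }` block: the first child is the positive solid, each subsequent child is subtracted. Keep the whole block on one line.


difference() { translate([511, 197, 0]) cylinder(h = 250, r = 63); translate([511, 197, 0]) cylinder(h = 250, r = 29); }


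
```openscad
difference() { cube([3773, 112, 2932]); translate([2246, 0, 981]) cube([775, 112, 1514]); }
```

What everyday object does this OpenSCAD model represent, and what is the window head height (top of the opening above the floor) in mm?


A wall with a window opening. The window head height is 2495 mm.

A wall with a rectangular opening subtracted — a window. Sill at z = 981, opening 1514 mm tall, so the head is at 981 + 1514 = 2495 mm.


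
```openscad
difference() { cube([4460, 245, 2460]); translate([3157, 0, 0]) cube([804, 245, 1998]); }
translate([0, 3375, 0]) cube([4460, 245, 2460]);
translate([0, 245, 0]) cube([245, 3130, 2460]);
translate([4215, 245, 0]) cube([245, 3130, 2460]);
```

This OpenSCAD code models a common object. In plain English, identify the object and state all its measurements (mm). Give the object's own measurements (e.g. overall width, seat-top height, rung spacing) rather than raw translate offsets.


A single room: four walls, each 2460 mm tall and 245 mm thick, enclosing an outside footprint 4460×3620 mm (x × y), no floor or roof. The front and back walls (−y and +y sides) run the full x-width; the side walls fit between their inner faces. A door opening 804 mm wide and 1998 mm tall is cut through the front wall from the floor up, its −x edge 3157 mm from the wall's −x end.
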